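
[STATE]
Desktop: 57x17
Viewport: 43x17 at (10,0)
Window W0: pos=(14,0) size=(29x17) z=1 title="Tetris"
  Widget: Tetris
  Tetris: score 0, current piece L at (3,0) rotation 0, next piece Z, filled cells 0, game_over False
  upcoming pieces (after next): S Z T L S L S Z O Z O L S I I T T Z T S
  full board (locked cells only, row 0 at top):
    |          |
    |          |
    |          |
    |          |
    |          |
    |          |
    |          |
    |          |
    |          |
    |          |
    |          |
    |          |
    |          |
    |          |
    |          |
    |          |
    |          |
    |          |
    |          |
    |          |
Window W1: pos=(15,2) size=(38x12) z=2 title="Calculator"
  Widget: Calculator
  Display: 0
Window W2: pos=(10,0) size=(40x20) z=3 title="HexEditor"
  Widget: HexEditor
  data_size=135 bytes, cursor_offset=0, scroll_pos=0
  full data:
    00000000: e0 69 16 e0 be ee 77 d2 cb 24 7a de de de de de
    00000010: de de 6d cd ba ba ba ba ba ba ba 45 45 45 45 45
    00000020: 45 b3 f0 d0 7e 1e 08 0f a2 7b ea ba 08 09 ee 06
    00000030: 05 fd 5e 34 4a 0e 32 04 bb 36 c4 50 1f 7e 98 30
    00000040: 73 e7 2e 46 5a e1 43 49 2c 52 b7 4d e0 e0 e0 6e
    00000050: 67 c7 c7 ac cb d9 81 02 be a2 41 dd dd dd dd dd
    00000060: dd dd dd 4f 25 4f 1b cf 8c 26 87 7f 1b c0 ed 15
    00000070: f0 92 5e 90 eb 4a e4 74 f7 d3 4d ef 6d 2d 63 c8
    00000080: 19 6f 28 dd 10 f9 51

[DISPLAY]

┏━━━━━━━━━━━━━━━━━━━━━━━━━━━━━━━━━━━━━━┓   
┃ HexEditor                            ┃   
┠──────────────────────────────────────┨━━┓
┃00000000  E0 69 16 e0 be ee 77 d2  cb ┃  ┃
┃00000010  de de 6d cd ba ba ba ba  ba ┃──┨
┃00000020  45 b3 f0 d0 7e 1e 08 0f  a2 ┃ 0┃
┃00000030  05 fd 5e 34 4a 0e 32 04  bb ┃  ┃
┃00000040  73 e7 2e 46 5a e1 43 49  2c ┃  ┃
┃00000050  67 c7 c7 ac cb d9 81 02  be ┃  ┃
┃00000060  dd dd dd 4f 25 4f 1b cf  8c ┃  ┃
┃00000070  f0 92 5e 90 eb 4a e4 74  f7 ┃  ┃
┃00000080  19 6f 28 dd 10 f9 51        ┃  ┃
┃                                      ┃  ┃
┃                                      ┃━━┛
┃                                      ┃   
┃                                      ┃   
┃                                      ┃   


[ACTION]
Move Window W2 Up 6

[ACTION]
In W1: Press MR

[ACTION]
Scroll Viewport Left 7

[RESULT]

       ┏━━━━━━━━━━━━━━━━━━━━━━━━━━━━━━━━━━━
       ┃ HexEditor                         
       ┠───────────────────────────────────
       ┃00000000  E0 69 16 e0 be ee 77 d2  
       ┃00000010  de de 6d cd ba ba ba ba  
       ┃00000020  45 b3 f0 d0 7e 1e 08 0f  
       ┃00000030  05 fd 5e 34 4a 0e 32 04  
       ┃00000040  73 e7 2e 46 5a e1 43 49  
       ┃00000050  67 c7 c7 ac cb d9 81 02  
       ┃00000060  dd dd dd 4f 25 4f 1b cf  
       ┃00000070  f0 92 5e 90 eb 4a e4 74  
       ┃00000080  19 6f 28 dd 10 f9 51     
       ┃                                   
       ┃                                   
       ┃                                   
       ┃                                   
       ┃                                   


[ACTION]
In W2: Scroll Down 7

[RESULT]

       ┏━━━━━━━━━━━━━━━━━━━━━━━━━━━━━━━━━━━
       ┃ HexEditor                         
       ┠───────────────────────────────────
       ┃00000070  f0 92 5e 90 eb 4a e4 74  
       ┃00000080  19 6f 28 dd 10 f9 51     
       ┃                                   
       ┃                                   
       ┃                                   
       ┃                                   
       ┃                                   
       ┃                                   
       ┃                                   
       ┃                                   
       ┃                                   
       ┃                                   
       ┃                                   
       ┃                                   


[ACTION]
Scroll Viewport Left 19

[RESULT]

          ┏━━━━━━━━━━━━━━━━━━━━━━━━━━━━━━━━
          ┃ HexEditor                      
          ┠────────────────────────────────
          ┃00000070  f0 92 5e 90 eb 4a e4 7
          ┃00000080  19 6f 28 dd 10 f9 51  
          ┃                                
          ┃                                
          ┃                                
          ┃                                
          ┃                                
          ┃                                
          ┃                                
          ┃                                
          ┃                                
          ┃                                
          ┃                                
          ┃                                


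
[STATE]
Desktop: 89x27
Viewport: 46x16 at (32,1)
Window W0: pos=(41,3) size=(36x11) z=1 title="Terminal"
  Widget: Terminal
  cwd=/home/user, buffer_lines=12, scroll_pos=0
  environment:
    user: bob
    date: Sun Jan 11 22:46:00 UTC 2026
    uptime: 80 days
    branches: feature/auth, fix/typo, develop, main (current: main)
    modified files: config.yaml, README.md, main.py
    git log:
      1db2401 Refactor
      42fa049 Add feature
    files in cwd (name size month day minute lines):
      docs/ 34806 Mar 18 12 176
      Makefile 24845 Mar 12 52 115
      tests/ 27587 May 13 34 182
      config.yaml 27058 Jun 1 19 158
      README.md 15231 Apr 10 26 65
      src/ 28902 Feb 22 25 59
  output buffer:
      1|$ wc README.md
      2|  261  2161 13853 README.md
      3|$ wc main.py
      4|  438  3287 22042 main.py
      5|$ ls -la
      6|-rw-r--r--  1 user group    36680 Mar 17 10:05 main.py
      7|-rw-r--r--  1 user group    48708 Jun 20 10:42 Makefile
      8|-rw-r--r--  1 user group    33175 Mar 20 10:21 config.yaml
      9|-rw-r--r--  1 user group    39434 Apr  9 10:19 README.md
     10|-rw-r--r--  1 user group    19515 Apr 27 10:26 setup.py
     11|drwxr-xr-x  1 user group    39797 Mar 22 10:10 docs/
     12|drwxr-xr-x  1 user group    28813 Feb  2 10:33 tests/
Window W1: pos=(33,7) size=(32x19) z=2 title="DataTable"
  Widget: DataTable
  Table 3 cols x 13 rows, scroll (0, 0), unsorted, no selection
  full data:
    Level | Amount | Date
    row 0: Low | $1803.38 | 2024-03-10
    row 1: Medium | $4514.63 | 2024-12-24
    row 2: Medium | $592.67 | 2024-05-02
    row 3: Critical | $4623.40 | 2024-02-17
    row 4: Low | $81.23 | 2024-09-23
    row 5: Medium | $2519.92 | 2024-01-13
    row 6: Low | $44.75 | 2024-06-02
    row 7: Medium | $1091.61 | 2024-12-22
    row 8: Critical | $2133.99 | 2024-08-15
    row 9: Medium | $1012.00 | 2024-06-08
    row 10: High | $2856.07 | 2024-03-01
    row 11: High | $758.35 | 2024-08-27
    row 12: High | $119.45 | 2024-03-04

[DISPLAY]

                                              
                                              
         ┏━━━━━━━━━━━━━━━━━━━━━━━━━━━━━━━━━━┓ 
         ┃ Terminal                         ┃ 
         ┠──────────────────────────────────┨ 
         ┃$ wc README.md                    ┃ 
 ┏━━━━━━━━━━━━━━━━━━━━━━━━━━━━━━┓E.md       ┃ 
 ┃ DataTable                    ┃           ┃ 
 ┠──────────────────────────────┨py         ┃ 
 ┃Level   │Amount  │Date        ┃           ┃ 
 ┃────────┼────────┼──────────  ┃p    36680 ┃ 
 ┃Low     │$1803.38│2024-03-10  ┃p    48708 ┃ 
 ┃Medium  │$4514.63│2024-12-24  ┃━━━━━━━━━━━┛ 
 ┃Medium  │$592.67 │2024-05-02  ┃             
 ┃Critical│$4623.40│2024-02-17  ┃             
 ┃Low     │$81.23  │2024-09-23  ┃             


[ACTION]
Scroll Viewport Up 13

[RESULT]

                                              
                                              
                                              
         ┏━━━━━━━━━━━━━━━━━━━━━━━━━━━━━━━━━━┓ 
         ┃ Terminal                         ┃ 
         ┠──────────────────────────────────┨ 
         ┃$ wc README.md                    ┃ 
 ┏━━━━━━━━━━━━━━━━━━━━━━━━━━━━━━┓E.md       ┃ 
 ┃ DataTable                    ┃           ┃ 
 ┠──────────────────────────────┨py         ┃ 
 ┃Level   │Amount  │Date        ┃           ┃ 
 ┃────────┼────────┼──────────  ┃p    36680 ┃ 
 ┃Low     │$1803.38│2024-03-10  ┃p    48708 ┃ 
 ┃Medium  │$4514.63│2024-12-24  ┃━━━━━━━━━━━┛ 
 ┃Medium  │$592.67 │2024-05-02  ┃             
 ┃Critical│$4623.40│2024-02-17  ┃             


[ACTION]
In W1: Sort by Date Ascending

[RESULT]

                                              
                                              
                                              
         ┏━━━━━━━━━━━━━━━━━━━━━━━━━━━━━━━━━━┓ 
         ┃ Terminal                         ┃ 
         ┠──────────────────────────────────┨ 
         ┃$ wc README.md                    ┃ 
 ┏━━━━━━━━━━━━━━━━━━━━━━━━━━━━━━┓E.md       ┃ 
 ┃ DataTable                    ┃           ┃ 
 ┠──────────────────────────────┨py         ┃ 
 ┃Level   │Amount  │Date     ▲  ┃           ┃ 
 ┃────────┼────────┼──────────  ┃p    36680 ┃ 
 ┃Medium  │$2519.92│2024-01-13  ┃p    48708 ┃ 
 ┃Critical│$4623.40│2024-02-17  ┃━━━━━━━━━━━┛ 
 ┃High    │$2856.07│2024-03-01  ┃             
 ┃High    │$119.45 │2024-03-04  ┃             


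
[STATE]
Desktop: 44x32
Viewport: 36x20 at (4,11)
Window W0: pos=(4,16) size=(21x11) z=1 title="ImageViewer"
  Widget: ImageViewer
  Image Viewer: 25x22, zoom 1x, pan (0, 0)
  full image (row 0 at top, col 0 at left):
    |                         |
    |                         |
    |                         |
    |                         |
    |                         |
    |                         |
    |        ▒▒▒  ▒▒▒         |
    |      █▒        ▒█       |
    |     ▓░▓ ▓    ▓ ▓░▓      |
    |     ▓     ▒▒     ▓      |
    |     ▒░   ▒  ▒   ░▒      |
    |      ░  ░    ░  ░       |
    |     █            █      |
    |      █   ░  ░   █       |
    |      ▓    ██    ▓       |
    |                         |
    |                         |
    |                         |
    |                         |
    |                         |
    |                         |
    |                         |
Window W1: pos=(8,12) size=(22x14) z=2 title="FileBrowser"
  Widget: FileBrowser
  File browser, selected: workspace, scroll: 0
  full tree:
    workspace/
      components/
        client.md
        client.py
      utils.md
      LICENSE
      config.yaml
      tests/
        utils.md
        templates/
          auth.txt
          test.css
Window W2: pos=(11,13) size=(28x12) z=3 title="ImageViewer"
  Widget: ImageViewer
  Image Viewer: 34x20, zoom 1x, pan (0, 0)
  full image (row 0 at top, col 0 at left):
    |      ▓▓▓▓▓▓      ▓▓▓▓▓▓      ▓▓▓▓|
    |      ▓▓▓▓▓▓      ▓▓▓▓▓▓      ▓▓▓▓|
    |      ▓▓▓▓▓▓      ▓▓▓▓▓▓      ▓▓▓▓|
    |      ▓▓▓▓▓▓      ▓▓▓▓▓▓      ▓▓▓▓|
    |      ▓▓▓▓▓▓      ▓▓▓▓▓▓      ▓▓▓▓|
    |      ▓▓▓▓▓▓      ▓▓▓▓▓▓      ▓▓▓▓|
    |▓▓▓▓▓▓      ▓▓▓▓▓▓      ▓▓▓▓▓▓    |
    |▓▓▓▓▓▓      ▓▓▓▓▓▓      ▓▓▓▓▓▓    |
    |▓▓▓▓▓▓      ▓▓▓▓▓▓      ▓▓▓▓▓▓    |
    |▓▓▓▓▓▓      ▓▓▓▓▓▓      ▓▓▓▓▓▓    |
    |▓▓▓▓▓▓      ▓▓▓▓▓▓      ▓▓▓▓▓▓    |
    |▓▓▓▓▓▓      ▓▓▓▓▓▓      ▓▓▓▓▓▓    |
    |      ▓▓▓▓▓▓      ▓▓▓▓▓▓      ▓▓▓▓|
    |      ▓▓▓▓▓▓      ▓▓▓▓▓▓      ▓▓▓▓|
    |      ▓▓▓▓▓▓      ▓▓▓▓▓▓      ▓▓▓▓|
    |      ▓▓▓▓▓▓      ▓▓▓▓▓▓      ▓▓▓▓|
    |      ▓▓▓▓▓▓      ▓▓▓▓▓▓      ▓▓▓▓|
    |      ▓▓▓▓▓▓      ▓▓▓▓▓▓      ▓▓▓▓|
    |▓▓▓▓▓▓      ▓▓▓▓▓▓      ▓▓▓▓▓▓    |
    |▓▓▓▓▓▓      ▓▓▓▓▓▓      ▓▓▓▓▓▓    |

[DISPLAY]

                                    
    ┏━━━━━━━━━━━━━━━━━━━━┓          
    ┃ F┏━━━━━━━━━━━━━━━━━━━━━━━━━━┓ 
    ┠──┃ ImageViewer              ┃ 
    ┃> ┠──────────────────────────┨ 
┏━━━┃  ┃      ▓▓▓▓▓▓      ▓▓▓▓▓▓  ┃ 
┃ Im┃  ┃      ▓▓▓▓▓▓      ▓▓▓▓▓▓  ┃ 
┠───┃  ┃      ▓▓▓▓▓▓      ▓▓▓▓▓▓  ┃ 
┃   ┃  ┃      ▓▓▓▓▓▓      ▓▓▓▓▓▓  ┃ 
┃   ┃  ┃      ▓▓▓▓▓▓      ▓▓▓▓▓▓  ┃ 
┃   ┃  ┃      ▓▓▓▓▓▓      ▓▓▓▓▓▓  ┃ 
┃   ┃  ┃▓▓▓▓▓▓      ▓▓▓▓▓▓      ▓▓┃ 
┃   ┃  ┃▓▓▓▓▓▓      ▓▓▓▓▓▓      ▓▓┃ 
┃   ┃  ┗━━━━━━━━━━━━━━━━━━━━━━━━━━┛ 
┃   ┗━━━━━━━━━━━━━━━━━━━━┛          
┗━━━━━━━━━━━━━━━━━━━┛               
                                    
                                    
                                    
                                    


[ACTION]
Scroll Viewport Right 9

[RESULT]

                                    
┏━━━━━━━━━━━━━━━━━━━━┓              
┃ F┏━━━━━━━━━━━━━━━━━━━━━━━━━━┓     
┠──┃ ImageViewer              ┃     
┃> ┠──────────────────────────┨     
┃  ┃      ▓▓▓▓▓▓      ▓▓▓▓▓▓  ┃     
┃  ┃      ▓▓▓▓▓▓      ▓▓▓▓▓▓  ┃     
┃  ┃      ▓▓▓▓▓▓      ▓▓▓▓▓▓  ┃     
┃  ┃      ▓▓▓▓▓▓      ▓▓▓▓▓▓  ┃     
┃  ┃      ▓▓▓▓▓▓      ▓▓▓▓▓▓  ┃     
┃  ┃      ▓▓▓▓▓▓      ▓▓▓▓▓▓  ┃     
┃  ┃▓▓▓▓▓▓      ▓▓▓▓▓▓      ▓▓┃     
┃  ┃▓▓▓▓▓▓      ▓▓▓▓▓▓      ▓▓┃     
┃  ┗━━━━━━━━━━━━━━━━━━━━━━━━━━┛     
┗━━━━━━━━━━━━━━━━━━━━┛              
━━━━━━━━━━━━━━━━┛                   
                                    
                                    
                                    
                                    


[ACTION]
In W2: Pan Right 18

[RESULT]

                                    
┏━━━━━━━━━━━━━━━━━━━━┓              
┃ F┏━━━━━━━━━━━━━━━━━━━━━━━━━━┓     
┠──┃ ImageViewer              ┃     
┃> ┠──────────────────────────┨     
┃  ┃▓▓▓▓▓▓      ▓▓▓▓          ┃     
┃  ┃▓▓▓▓▓▓      ▓▓▓▓          ┃     
┃  ┃▓▓▓▓▓▓      ▓▓▓▓          ┃     
┃  ┃▓▓▓▓▓▓      ▓▓▓▓          ┃     
┃  ┃▓▓▓▓▓▓      ▓▓▓▓          ┃     
┃  ┃▓▓▓▓▓▓      ▓▓▓▓          ┃     
┃  ┃      ▓▓▓▓▓▓              ┃     
┃  ┃      ▓▓▓▓▓▓              ┃     
┃  ┗━━━━━━━━━━━━━━━━━━━━━━━━━━┛     
┗━━━━━━━━━━━━━━━━━━━━┛              
━━━━━━━━━━━━━━━━┛                   
                                    
                                    
                                    
                                    


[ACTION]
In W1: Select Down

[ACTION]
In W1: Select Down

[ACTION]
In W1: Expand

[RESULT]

                                    
┏━━━━━━━━━━━━━━━━━━━━┓              
┃ F┏━━━━━━━━━━━━━━━━━━━━━━━━━━┓     
┠──┃ ImageViewer              ┃     
┃  ┠──────────────────────────┨     
┃  ┃▓▓▓▓▓▓      ▓▓▓▓          ┃     
┃  ┃▓▓▓▓▓▓      ▓▓▓▓          ┃     
┃  ┃▓▓▓▓▓▓      ▓▓▓▓          ┃     
┃  ┃▓▓▓▓▓▓      ▓▓▓▓          ┃     
┃  ┃▓▓▓▓▓▓      ▓▓▓▓          ┃     
┃  ┃▓▓▓▓▓▓      ▓▓▓▓          ┃     
┃  ┃      ▓▓▓▓▓▓              ┃     
┃  ┃      ▓▓▓▓▓▓              ┃     
┃  ┗━━━━━━━━━━━━━━━━━━━━━━━━━━┛     
┗━━━━━━━━━━━━━━━━━━━━┛              
━━━━━━━━━━━━━━━━┛                   
                                    
                                    
                                    
                                    


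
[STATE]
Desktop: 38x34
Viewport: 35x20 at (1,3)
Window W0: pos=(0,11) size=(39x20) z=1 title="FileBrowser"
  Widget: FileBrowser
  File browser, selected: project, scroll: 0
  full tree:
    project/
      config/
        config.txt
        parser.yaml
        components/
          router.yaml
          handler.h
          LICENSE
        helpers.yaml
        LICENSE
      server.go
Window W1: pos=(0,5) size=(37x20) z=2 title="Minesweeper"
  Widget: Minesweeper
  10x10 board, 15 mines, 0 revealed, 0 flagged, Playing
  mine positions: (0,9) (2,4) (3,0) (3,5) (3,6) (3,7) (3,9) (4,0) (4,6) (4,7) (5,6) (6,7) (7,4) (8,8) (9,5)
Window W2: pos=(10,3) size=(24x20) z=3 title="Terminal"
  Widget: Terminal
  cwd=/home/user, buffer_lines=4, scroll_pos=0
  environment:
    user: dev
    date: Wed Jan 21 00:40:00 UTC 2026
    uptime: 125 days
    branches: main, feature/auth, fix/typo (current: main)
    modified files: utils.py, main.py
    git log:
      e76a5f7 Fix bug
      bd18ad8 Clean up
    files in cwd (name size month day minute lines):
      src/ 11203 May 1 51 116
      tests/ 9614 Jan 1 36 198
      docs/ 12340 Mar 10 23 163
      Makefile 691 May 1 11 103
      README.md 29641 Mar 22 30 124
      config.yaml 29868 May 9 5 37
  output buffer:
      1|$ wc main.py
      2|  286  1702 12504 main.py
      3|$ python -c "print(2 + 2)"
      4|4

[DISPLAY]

         ┏━━━━━━━━━━━━━━━━━━━━━━┓  
         ┃ Terminal             ┃  
━━━━━━━━━┠──────────────────────┨━━
 Mineswee┃$ wc main.py          ┃  
─────────┃  286  1702 12504 main┃──
■■■■■■■■■┃$ python -c "print(2 +┃  
■■■■■■■■■┃4                     ┃  
■■■■■■■■■┃$ █                   ┃  
■■■■■■■■■┃                      ┃  
■■■■■■■■■┃                      ┃  
■■■■■■■■■┃                      ┃  
■■■■■■■■■┃                      ┃  
■■■■■■■■■┃                      ┃  
■■■■■■■■■┃                      ┃  
■■■■■■■■■┃                      ┃  
         ┃                      ┃  
         ┃                      ┃  
         ┃                      ┃  
         ┃                      ┃  
         ┗━━━━━━━━━━━━━━━━━━━━━━┛  


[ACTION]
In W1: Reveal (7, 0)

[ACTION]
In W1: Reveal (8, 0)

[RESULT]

         ┏━━━━━━━━━━━━━━━━━━━━━━┓  
         ┃ Terminal             ┃  
━━━━━━━━━┠──────────────────────┨━━
 Mineswee┃$ wc main.py          ┃  
─────────┃  286  1702 12504 main┃──
        1┃$ python -c "print(2 +┃  
   111  1┃4                     ┃  
11 1■3322┃$ █                   ┃  
■2 12■■■■┃                      ┃  
■2  14■■■┃                      ┃  
11   2■■■┃                      ┃  
   112■■■┃                      ┃  
   1■■■■■┃                      ┃  
   12■■■■┃                      ┃  
    1■■■■┃                      ┃  
         ┃                      ┃  
         ┃                      ┃  
         ┃                      ┃  
         ┃                      ┃  
         ┗━━━━━━━━━━━━━━━━━━━━━━┛  


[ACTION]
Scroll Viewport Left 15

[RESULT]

          ┏━━━━━━━━━━━━━━━━━━━━━━┓ 
          ┃ Terminal             ┃ 
┏━━━━━━━━━┠──────────────────────┨━
┃ Mineswee┃$ wc main.py          ┃ 
┠─────────┃  286  1702 12504 main┃─
┃        1┃$ python -c "print(2 +┃ 
┃   111  1┃4                     ┃ 
┃11 1■3322┃$ █                   ┃ 
┃■2 12■■■■┃                      ┃ 
┃■2  14■■■┃                      ┃ 
┃11   2■■■┃                      ┃ 
┃   112■■■┃                      ┃ 
┃   1■■■■■┃                      ┃ 
┃   12■■■■┃                      ┃ 
┃    1■■■■┃                      ┃ 
┃         ┃                      ┃ 
┃         ┃                      ┃ 
┃         ┃                      ┃ 
┃         ┃                      ┃ 
┃         ┗━━━━━━━━━━━━━━━━━━━━━━┛ 


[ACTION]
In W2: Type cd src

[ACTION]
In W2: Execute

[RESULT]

          ┏━━━━━━━━━━━━━━━━━━━━━━┓ 
          ┃ Terminal             ┃ 
┏━━━━━━━━━┠──────────────────────┨━
┃ Mineswee┃$ wc main.py          ┃ 
┠─────────┃  286  1702 12504 main┃─
┃        1┃$ python -c "print(2 +┃ 
┃   111  1┃4                     ┃ 
┃11 1■3322┃$ cd src              ┃ 
┃■2 12■■■■┃                      ┃ 
┃■2  14■■■┃$ █                   ┃ 
┃11   2■■■┃                      ┃ 
┃   112■■■┃                      ┃ 
┃   1■■■■■┃                      ┃ 
┃   12■■■■┃                      ┃ 
┃    1■■■■┃                      ┃ 
┃         ┃                      ┃ 
┃         ┃                      ┃ 
┃         ┃                      ┃ 
┃         ┃                      ┃ 
┃         ┗━━━━━━━━━━━━━━━━━━━━━━┛ 


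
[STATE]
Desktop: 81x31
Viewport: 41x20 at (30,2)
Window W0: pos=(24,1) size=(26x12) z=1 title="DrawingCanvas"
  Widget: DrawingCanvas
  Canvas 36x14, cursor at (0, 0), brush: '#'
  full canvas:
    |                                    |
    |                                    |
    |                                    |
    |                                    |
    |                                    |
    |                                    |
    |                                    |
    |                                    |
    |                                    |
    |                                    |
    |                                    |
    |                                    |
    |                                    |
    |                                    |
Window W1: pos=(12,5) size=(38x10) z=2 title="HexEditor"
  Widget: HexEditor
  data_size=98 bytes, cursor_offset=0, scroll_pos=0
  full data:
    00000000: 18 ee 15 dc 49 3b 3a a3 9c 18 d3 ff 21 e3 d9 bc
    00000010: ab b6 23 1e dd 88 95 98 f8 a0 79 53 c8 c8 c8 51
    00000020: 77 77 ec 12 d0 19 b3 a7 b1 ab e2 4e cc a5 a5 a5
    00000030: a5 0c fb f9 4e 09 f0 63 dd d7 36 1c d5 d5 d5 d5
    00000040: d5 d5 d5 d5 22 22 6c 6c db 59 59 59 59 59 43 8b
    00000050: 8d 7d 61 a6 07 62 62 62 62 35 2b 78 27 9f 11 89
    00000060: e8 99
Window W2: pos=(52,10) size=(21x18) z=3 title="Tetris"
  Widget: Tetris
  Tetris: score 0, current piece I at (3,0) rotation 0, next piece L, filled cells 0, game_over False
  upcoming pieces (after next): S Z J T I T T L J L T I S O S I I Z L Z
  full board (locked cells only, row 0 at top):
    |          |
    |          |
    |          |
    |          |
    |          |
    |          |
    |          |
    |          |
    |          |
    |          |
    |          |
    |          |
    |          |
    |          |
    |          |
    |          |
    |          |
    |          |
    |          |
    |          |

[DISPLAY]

ingCanvas          ┃                     
───────────────────┨                     
                   ┃                     
━━━━━━━━━━━━━━━━━━━┓                     
                   ┃                     
───────────────────┨                     
5 dc 49 3b 3a a3  9┃                     
3 1e dd 88 95 98  f┃                     
c 12 d0 19 b3 a7  b┃  ┏━━━━━━━━━━━━━━━━━━
b f9 4e 09 f0 63  d┃  ┃ Tetris           
5 d5 22 22 6c 6c  d┃  ┠──────────────────
1 a6 07 62 62 62  6┃  ┃          │Next:  
━━━━━━━━━━━━━━━━━━━┛  ┃          │  ▒    
                      ┃          │▒▒▒    
                      ┃          │       
                      ┃          │       
                      ┃          │       
                      ┃          │Score: 
                      ┃          │0      
                      ┃          │       


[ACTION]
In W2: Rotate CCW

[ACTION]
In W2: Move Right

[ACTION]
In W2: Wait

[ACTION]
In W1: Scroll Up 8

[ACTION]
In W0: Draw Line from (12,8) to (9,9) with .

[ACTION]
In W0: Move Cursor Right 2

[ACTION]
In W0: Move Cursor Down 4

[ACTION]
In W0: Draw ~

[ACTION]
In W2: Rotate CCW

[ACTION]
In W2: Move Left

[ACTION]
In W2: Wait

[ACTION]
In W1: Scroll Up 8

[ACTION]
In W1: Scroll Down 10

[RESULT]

ingCanvas          ┃                     
───────────────────┨                     
                   ┃                     
━━━━━━━━━━━━━━━━━━━┓                     
                   ┃                     
───────────────────┨                     
                   ┃                     
                   ┃                     
                   ┃  ┏━━━━━━━━━━━━━━━━━━
                   ┃  ┃ Tetris           
                   ┃  ┠──────────────────
                   ┃  ┃          │Next:  
━━━━━━━━━━━━━━━━━━━┛  ┃          │  ▒    
                      ┃          │▒▒▒    
                      ┃          │       
                      ┃          │       
                      ┃          │       
                      ┃          │Score: 
                      ┃          │0      
                      ┃          │       


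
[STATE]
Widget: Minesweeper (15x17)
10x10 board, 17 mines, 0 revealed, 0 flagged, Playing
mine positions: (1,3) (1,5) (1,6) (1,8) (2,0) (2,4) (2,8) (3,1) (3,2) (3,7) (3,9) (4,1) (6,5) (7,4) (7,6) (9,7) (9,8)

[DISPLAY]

■■■■■■■■■■     
■■■■■■■■■■     
■■■■■■■■■■     
■■■■■■■■■■     
■■■■■■■■■■     
■■■■■■■■■■     
■■■■■■■■■■     
■■■■■■■■■■     
■■■■■■■■■■     
■■■■■■■■■■     
               
               
               
               
               
               
               


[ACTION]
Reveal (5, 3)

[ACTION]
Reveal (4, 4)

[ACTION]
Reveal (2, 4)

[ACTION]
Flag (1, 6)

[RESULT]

■■■■■■■■■■     
■■■✹■✹✹■✹■     
✹■■■✹■■■✹■     
■✹✹2111✹■✹     
■✹31  1■■■     
111 111■■■     
   12✹■■■■     
   1✹■✹■■■     
   1122■■■     
      1✹✹■     
               
               
               
               
               
               
               


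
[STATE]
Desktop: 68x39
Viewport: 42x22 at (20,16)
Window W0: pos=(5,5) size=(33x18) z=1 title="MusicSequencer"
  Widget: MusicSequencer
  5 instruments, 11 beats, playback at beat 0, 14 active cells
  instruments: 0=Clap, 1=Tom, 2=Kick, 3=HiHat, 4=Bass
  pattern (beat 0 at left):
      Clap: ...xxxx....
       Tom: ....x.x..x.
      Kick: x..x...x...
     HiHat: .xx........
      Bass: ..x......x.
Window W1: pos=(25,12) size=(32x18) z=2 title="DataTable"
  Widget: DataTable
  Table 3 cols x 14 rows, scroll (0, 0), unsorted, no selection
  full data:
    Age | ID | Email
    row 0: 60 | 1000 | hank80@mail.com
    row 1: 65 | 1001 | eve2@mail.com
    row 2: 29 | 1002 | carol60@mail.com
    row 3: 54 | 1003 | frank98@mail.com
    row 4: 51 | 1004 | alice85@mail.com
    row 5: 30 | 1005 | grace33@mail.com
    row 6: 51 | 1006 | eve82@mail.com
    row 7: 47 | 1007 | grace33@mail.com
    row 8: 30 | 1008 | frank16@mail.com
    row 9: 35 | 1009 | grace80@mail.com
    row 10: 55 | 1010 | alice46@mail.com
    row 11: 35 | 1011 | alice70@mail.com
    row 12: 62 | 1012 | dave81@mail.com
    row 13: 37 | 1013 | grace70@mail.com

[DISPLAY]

     ┃───┼────┼────────────────     ┃     
     ┃60 │1000│hank80@mail.com      ┃     
     ┃65 │1001│eve2@mail.com        ┃     
     ┃29 │1002│carol60@mail.com     ┃     
     ┃54 │1003│frank98@mail.com     ┃     
     ┃51 │1004│alice85@mail.com     ┃     
━━━━━┃30 │1005│grace33@mail.com     ┃     
     ┃51 │1006│eve82@mail.com       ┃     
     ┃47 │1007│grace33@mail.com     ┃     
     ┃30 │1008│frank16@mail.com     ┃     
     ┃35 │1009│grace80@mail.com     ┃     
     ┃55 │1010│alice46@mail.com     ┃     
     ┃35 │1011│alice70@mail.com     ┃     
     ┗━━━━━━━━━━━━━━━━━━━━━━━━━━━━━━┛     
                                          
                                          
                                          
                                          
                                          
                                          
                                          
                                          


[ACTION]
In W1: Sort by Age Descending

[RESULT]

     ┃───┼────┼────────────────     ┃     
     ┃65 │1001│eve2@mail.com        ┃     
     ┃62 │1012│dave81@mail.com      ┃     
     ┃60 │1000│hank80@mail.com      ┃     
     ┃55 │1010│alice46@mail.com     ┃     
     ┃54 │1003│frank98@mail.com     ┃     
━━━━━┃51 │1004│alice85@mail.com     ┃     
     ┃51 │1006│eve82@mail.com       ┃     
     ┃47 │1007│grace33@mail.com     ┃     
     ┃37 │1013│grace70@mail.com     ┃     
     ┃35 │1009│grace80@mail.com     ┃     
     ┃35 │1011│alice70@mail.com     ┃     
     ┃30 │1005│grace33@mail.com     ┃     
     ┗━━━━━━━━━━━━━━━━━━━━━━━━━━━━━━┛     
                                          
                                          
                                          
                                          
                                          
                                          
                                          
                                          


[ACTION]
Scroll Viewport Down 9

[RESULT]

     ┃65 │1001│eve2@mail.com        ┃     
     ┃62 │1012│dave81@mail.com      ┃     
     ┃60 │1000│hank80@mail.com      ┃     
     ┃55 │1010│alice46@mail.com     ┃     
     ┃54 │1003│frank98@mail.com     ┃     
━━━━━┃51 │1004│alice85@mail.com     ┃     
     ┃51 │1006│eve82@mail.com       ┃     
     ┃47 │1007│grace33@mail.com     ┃     
     ┃37 │1013│grace70@mail.com     ┃     
     ┃35 │1009│grace80@mail.com     ┃     
     ┃35 │1011│alice70@mail.com     ┃     
     ┃30 │1005│grace33@mail.com     ┃     
     ┗━━━━━━━━━━━━━━━━━━━━━━━━━━━━━━┛     
                                          
                                          
                                          
                                          
                                          
                                          
                                          
                                          
                                          


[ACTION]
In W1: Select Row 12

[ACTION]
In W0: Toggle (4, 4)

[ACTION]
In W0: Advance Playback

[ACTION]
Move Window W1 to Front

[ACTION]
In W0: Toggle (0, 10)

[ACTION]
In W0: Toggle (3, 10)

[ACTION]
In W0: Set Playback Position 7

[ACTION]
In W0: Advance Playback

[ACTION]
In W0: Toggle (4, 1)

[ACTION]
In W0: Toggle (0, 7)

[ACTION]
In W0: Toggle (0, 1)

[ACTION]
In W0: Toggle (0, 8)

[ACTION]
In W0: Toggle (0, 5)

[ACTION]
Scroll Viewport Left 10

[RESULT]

               ┃65 │1001│eve2@mail.com    
               ┃62 │1012│dave81@mail.com  
               ┃60 │1000│hank80@mail.com  
               ┃55 │1010│alice46@mail.com 
               ┃54 │1003│frank98@mail.com 
━━━━━━━━━━━━━━━┃51 │1004│alice85@mail.com 
               ┃51 │1006│eve82@mail.com   
               ┃47 │1007│grace33@mail.com 
               ┃37 │1013│grace70@mail.com 
               ┃35 │1009│grace80@mail.com 
               ┃35 │1011│alice70@mail.com 
               ┃30 │1005│grace33@mail.com 
               ┗━━━━━━━━━━━━━━━━━━━━━━━━━━
                                          
                                          
                                          
                                          
                                          
                                          
                                          
                                          
                                          


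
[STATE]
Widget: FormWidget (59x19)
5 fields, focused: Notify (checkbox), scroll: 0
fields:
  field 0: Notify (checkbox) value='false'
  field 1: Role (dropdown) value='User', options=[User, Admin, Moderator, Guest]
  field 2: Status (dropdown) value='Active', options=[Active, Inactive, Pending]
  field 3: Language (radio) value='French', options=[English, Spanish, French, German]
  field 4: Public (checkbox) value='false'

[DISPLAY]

> Notify:     [ ]                                          
  Role:       [User                                      ▼]
  Status:     [Active                                    ▼]
  Language:   ( ) English  ( ) Spanish  (●) French  ( ) Ger
  Public:     [ ]                                          
                                                           
                                                           
                                                           
                                                           
                                                           
                                                           
                                                           
                                                           
                                                           
                                                           
                                                           
                                                           
                                                           
                                                           


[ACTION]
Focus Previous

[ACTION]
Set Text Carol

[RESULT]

  Notify:     [ ]                                          
  Role:       [User                                      ▼]
  Status:     [Active                                    ▼]
  Language:   ( ) English  ( ) Spanish  (●) French  ( ) Ger
> Public:     [ ]                                          
                                                           
                                                           
                                                           
                                                           
                                                           
                                                           
                                                           
                                                           
                                                           
                                                           
                                                           
                                                           
                                                           
                                                           


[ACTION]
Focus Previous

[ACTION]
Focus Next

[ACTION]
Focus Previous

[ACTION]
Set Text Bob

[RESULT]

  Notify:     [ ]                                          
  Role:       [User                                      ▼]
  Status:     [Active                                    ▼]
> Language:   ( ) English  ( ) Spanish  (●) French  ( ) Ger
  Public:     [ ]                                          
                                                           
                                                           
                                                           
                                                           
                                                           
                                                           
                                                           
                                                           
                                                           
                                                           
                                                           
                                                           
                                                           
                                                           
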